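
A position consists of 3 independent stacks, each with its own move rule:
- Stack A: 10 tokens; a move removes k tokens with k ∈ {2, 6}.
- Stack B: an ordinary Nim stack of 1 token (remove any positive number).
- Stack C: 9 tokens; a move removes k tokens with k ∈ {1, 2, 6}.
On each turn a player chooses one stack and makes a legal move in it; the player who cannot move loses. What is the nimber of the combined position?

Build the Grundy sequence for stack A with g(k) = mex{g(k−s) : s ∈ {2, 6}, s ≤ k}:
k:     0  1  2  3  4  5  6  7  8  9 10
g(k):  0  0  1  1  0  0  1  1  0  0  1
So g(10) = 1.
Stack B is a plain Nim stack of size 1, so its Grundy value is 1.
Grundy values for stack C (subtraction set {1, 2, 6}):
g(0) = mex{} = 0
g(1) = mex{0} = 1
g(2) = mex{0,1} = 2
g(3) = mex{1,2} = 0
g(4) = mex{0,2} = 1
g(5) = mex{0,1} = 2
g(6) = mex{0,1,2} = 3
g(7) = mex{1,2,3} = 0
g(8) = mex{0,2,3} = 1
g(9) = mex{0,1} = 2
So g(9) = 2.
By the Sprague-Grundy theorem, the Grundy value of a sum of independent games is the XOR of the component values.
Combined value = 1 ⊕ 1 ⊕ 2 = 2.

2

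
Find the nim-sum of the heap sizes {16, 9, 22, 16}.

31

Write each in binary and XOR column by column:
  10000  (16)
  01001  (9)
  10110  (22)
  10000  (16)
  -----
  11111  (31)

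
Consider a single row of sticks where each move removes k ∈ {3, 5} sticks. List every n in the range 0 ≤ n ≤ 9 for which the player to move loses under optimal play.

0, 1, 2, 8, 9

Build the Grundy sequence with g(k) = mex{g(k−s) : s ∈ {3, 5}, s ≤ k}:
g(0) = mex{} = 0
g(1) = mex{} = 0
g(2) = mex{} = 0
g(3) = mex{0} = 1
g(4) = mex{0} = 1
g(5) = mex{0} = 1
g(6) = mex{0,1} = 2
g(7) = mex{0,1} = 2
g(8) = mex{1} = 0
g(9) = mex{1,2} = 0
The P-positions (g = 0) in 0..9 are 0, 1, 2, 8, 9.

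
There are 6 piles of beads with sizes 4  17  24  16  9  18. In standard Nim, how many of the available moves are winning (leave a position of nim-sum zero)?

1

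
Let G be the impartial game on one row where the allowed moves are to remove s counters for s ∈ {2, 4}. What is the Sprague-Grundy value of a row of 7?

Build the Grundy sequence with g(k) = mex{g(k−s) : s ∈ {2, 4}, s ≤ k}:
g(0) = mex{} = 0
g(1) = mex{} = 0
g(2) = mex{0} = 1
g(3) = mex{0} = 1
g(4) = mex{0,1} = 2
g(5) = mex{0,1} = 2
g(6) = mex{1,2} = 0
g(7) = mex{1,2} = 0
So g(7) = 0.

0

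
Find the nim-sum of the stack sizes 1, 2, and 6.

5

Write each in binary and XOR column by column:
  001  (1)
  010  (2)
  110  (6)
  ---
  101  (5)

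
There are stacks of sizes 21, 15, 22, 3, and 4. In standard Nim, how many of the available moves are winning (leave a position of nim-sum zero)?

Nim-sum: 21 XOR 15 XOR 22 XOR 3 XOR 4 = 11.
The overall nim-sum is X = 11. A stack of size p has a winning move iff p XOR X < p (reduce it to p XOR X).
  21: 21 XOR 11 = 30 ≥ 21 — no move.
  15: 15 XOR 11 = 4 < 15 — winning move (to 4).
  22: 22 XOR 11 = 29 ≥ 22 — no move.
  3: 3 XOR 11 = 8 ≥ 3 — no move.
  4: 4 XOR 11 = 15 ≥ 4 — no move.
That gives 1 winning move.

1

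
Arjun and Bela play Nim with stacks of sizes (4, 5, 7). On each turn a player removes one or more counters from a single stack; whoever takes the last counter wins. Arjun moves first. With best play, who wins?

Arjun wins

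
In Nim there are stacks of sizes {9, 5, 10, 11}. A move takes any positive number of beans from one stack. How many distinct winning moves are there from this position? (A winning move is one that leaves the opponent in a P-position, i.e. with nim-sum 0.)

3

Compute the nim-sum pairwise:
9 XOR 5 = 12
12 XOR 10 = 6
6 XOR 11 = 13
The overall nim-sum is X = 13. A stack of size p has a winning move iff p XOR X < p (reduce it to p XOR X).
  9: 9 XOR 13 = 4 < 9 — winning move (to 4).
  5: 5 XOR 13 = 8 ≥ 5 — no move.
  10: 10 XOR 13 = 7 < 10 — winning move (to 7).
  11: 11 XOR 13 = 6 < 11 — winning move (to 6).
That gives 3 winning moves.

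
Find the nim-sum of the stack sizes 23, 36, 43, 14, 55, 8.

Nim-sum: 23 ⊕ 36 ⊕ 43 ⊕ 14 ⊕ 55 ⊕ 8 = 41.

41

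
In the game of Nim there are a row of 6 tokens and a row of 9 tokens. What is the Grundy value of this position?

15

Nim-sum: 6 ^ 9 = 15.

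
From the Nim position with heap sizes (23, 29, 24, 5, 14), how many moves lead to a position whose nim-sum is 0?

3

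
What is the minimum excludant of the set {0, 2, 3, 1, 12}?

4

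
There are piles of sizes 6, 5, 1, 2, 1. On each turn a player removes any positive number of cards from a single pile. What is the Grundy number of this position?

1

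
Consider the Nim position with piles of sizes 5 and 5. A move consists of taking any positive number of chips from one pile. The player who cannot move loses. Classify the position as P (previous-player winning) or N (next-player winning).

Compute the nim-sum pairwise:
5 ⊕ 5 = 0
The nim-sum is 0, so this is a P-position: the player to move is in a losing position under optimal play.

P-position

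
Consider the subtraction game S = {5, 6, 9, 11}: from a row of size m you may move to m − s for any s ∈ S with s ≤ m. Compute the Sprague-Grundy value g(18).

Compute g(0), g(1), … for moves {5, 6, 9, 11}:
k:     0  1  2  3  4  5  6  7  8  9 10 11 12 13 14 15 16 17 18
g(k):  0  0  0  0  0  1  1  1  1  1  2  2  2  2  2  3  0  0  0
So g(18) = 0.

0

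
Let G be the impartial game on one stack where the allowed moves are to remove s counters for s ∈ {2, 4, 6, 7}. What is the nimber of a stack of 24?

Compute g(0), g(1), … for moves {2, 4, 6, 7}:
k:     0  1  2  3  4  5  6  7  8  9 10 11 12 13 14 15 16 17 18 19 20 21 22 23 24
g(k):  0  0  1  1  2  2  3  3  4  0  0  1  1  2  2  3  3  4  0  0  1  1  2  2  3
So g(24) = 3.

3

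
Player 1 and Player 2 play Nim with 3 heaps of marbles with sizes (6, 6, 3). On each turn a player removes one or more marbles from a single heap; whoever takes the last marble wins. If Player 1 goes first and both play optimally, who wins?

Player 1 wins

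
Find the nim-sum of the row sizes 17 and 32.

49

Compute the nim-sum pairwise:
17 ^ 32 = 49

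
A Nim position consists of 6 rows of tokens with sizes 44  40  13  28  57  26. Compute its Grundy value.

54

Compute the nim-sum pairwise:
44 ⊕ 40 = 4
4 ⊕ 13 = 9
9 ⊕ 28 = 21
21 ⊕ 57 = 44
44 ⊕ 26 = 54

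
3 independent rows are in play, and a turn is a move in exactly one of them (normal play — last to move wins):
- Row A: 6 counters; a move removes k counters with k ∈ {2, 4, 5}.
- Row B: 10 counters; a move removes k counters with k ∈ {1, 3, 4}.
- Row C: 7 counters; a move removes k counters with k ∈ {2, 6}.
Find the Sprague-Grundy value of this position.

3

Grundy values for row A (subtraction set {2, 4, 5}):
k:     0  1  2  3  4  5  6
g(k):  0  0  1  1  2  2  3
So g(6) = 3.
For row B, compute g(0), g(1), … with moves {1, 3, 4}:
g(0) = mex{} = 0
g(1) = mex{0} = 1
g(2) = mex{1} = 0
g(3) = mex{0} = 1
g(4) = mex{0,1} = 2
g(5) = mex{0,1,2} = 3
g(6) = mex{0,1,3} = 2
g(7) = mex{1,2} = 0
g(8) = mex{0,2,3} = 1
g(9) = mex{1,2,3} = 0
g(10) = mex{0,2} = 1
So g(10) = 1.
For row C, compute g(0), g(1), … with moves {2, 6}:
g(0) = mex{} = 0
g(1) = mex{} = 0
g(2) = mex{0} = 1
g(3) = mex{0} = 1
g(4) = mex{1} = 0
g(5) = mex{1} = 0
g(6) = mex{0} = 1
g(7) = mex{0} = 1
So g(7) = 1.
By the Sprague-Grundy theorem, the Grundy value of a sum of independent games is the XOR of the component values.
Combined value = 3 XOR 1 XOR 1 = 3.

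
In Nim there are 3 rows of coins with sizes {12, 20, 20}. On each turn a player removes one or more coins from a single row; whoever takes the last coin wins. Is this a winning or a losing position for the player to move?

Compute the nim-sum pairwise:
12 ⊕ 20 = 24
24 ⊕ 20 = 12
The nim-sum is 12 ≠ 0, so this is an N-position: the player to move can win.

Winning position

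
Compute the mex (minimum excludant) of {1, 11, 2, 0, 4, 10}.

3

The values 0, 1, 2 are all present; 3 is the first non-negative integer missing from the set.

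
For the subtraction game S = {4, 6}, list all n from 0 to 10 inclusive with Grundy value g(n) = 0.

0, 1, 2, 3, 10

Build the Grundy sequence with g(k) = mex{g(k−s) : s ∈ {4, 6}, s ≤ k}:
k:     0  1  2  3  4  5  6  7  8  9 10
g(k):  0  0  0  0  1  1  1  1  2  2  0
The P-positions (g = 0) in 0..10 are 0, 1, 2, 3, 10.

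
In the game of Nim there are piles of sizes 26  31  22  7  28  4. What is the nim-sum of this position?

12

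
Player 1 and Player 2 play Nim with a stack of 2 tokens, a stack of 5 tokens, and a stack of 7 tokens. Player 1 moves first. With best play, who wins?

Write each in binary and XOR column by column:
  010  (2)
  101  (5)
  111  (7)
  ---
  000  (0)
The nim-sum is 0, so this is a P-position: the player to move is in a losing position under optimal play; Player 1 is about to move from it and so loses — Player 2 wins.

Player 2 wins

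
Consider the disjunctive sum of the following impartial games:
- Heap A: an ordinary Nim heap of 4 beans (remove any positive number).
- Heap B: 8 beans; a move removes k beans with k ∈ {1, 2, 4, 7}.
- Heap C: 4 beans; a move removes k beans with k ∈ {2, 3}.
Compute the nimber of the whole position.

Heap A is a plain Nim heap of size 4, so its Grundy value is 4.
For heap B, compute g(0), g(1), … with moves {1, 2, 4, 7}:
g(0) = mex{} = 0
g(1) = mex{0} = 1
g(2) = mex{0,1} = 2
g(3) = mex{1,2} = 0
g(4) = mex{0,2} = 1
g(5) = mex{0,1} = 2
g(6) = mex{1,2} = 0
g(7) = mex{0,2} = 1
g(8) = mex{0,1} = 2
So g(8) = 2.
For heap C, compute g(0), g(1), … with moves {2, 3}:
g(0) = mex{} = 0
g(1) = mex{} = 0
g(2) = mex{0} = 1
g(3) = mex{0} = 1
g(4) = mex{0,1} = 2
So g(4) = 2.
The value of a disjunctive sum is the nim-sum of the parts.
Combined value = 4 ⊕ 2 ⊕ 2 = 4.

4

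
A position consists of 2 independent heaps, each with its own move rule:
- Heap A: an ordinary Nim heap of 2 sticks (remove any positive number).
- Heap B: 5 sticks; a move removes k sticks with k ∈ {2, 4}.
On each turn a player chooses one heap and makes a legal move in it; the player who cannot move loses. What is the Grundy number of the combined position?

Heap A is a plain Nim heap of size 2, so its Grundy value is 2.
For heap B, compute g(0), g(1), … with moves {2, 4}:
g(0) = mex{} = 0
g(1) = mex{} = 0
g(2) = mex{0} = 1
g(3) = mex{0} = 1
g(4) = mex{0,1} = 2
g(5) = mex{0,1} = 2
So g(5) = 2.
By the Sprague-Grundy theorem, the Grundy value of a sum of independent games is the XOR of the component values.
Combined value = 2 ⊕ 2 = 0.

0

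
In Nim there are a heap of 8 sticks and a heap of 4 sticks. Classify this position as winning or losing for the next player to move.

Nim-sum: 8 ⊕ 4 = 12.
The nim-sum is 12 ≠ 0, so this is an N-position: the player to move can win.

Winning position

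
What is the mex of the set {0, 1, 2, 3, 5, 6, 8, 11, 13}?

The values 0, 1, 2, 3 are all present; 4 is the first non-negative integer missing from the set.

4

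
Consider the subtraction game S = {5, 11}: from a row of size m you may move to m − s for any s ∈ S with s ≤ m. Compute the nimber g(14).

2

Grundy values for subtraction set {5, 11}:
k:     0  1  2  3  4  5  6  7  8  9 10 11 12 13 14
g(k):  0  0  0  0  0  1  1  1  1  1  0  2  2  2  2
So g(14) = 2.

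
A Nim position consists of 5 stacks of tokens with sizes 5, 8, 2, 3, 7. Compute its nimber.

11

Compute the nim-sum pairwise:
5 XOR 8 = 13
13 XOR 2 = 15
15 XOR 3 = 12
12 XOR 7 = 11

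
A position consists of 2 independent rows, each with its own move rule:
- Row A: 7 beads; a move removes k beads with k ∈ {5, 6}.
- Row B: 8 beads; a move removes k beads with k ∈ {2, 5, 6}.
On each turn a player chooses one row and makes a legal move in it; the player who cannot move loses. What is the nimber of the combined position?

For row A, compute g(0), g(1), … with moves {5, 6}:
g(0) = mex{} = 0
g(1) = mex{} = 0
g(2) = mex{} = 0
g(3) = mex{} = 0
g(4) = mex{} = 0
g(5) = mex{0} = 1
g(6) = mex{0} = 1
g(7) = mex{0} = 1
So g(7) = 1.
Grundy values for row B (subtraction set {2, 5, 6}):
k:     0  1  2  3  4  5  6  7  8
g(k):  0  0  1  1  0  2  1  3  0
So g(8) = 0.
The value of a disjunctive sum is the nim-sum of the parts.
Combined value = 1 ⊕ 0 = 1.

1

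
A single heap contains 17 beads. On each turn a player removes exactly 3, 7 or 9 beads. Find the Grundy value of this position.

Grundy values for subtraction set {3, 7, 9}:
k:     0  1  2  3  4  5  6  7  8  9 10 11 12 13 14 15 16 17
g(k):  0  0  0  1  1  1  0  2  2  1  3  3  0  2  0  1  0  1
So g(17) = 1.

1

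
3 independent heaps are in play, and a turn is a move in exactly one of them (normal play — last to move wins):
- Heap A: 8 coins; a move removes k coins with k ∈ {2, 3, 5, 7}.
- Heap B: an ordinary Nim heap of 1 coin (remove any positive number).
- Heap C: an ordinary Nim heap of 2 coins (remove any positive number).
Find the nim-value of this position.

Build the Grundy sequence for heap A with g(k) = mex{g(k−s) : s ∈ {2, 3, 5, 7}, s ≤ k}:
g(0) = mex{} = 0
g(1) = mex{} = 0
g(2) = mex{0} = 1
g(3) = mex{0} = 1
g(4) = mex{0,1} = 2
g(5) = mex{0,1} = 2
g(6) = mex{0,1,2} = 3
g(7) = mex{0,1,2} = 3
g(8) = mex{0,1,2,3} = 4
So g(8) = 4.
Heap B is a plain Nim heap of size 1, so its Grundy value is 1.
Heap C is a plain Nim heap of size 2, so its Grundy value is 2.
The value of a disjunctive sum is the nim-sum of the parts.
Combined value = 4 ⊕ 1 ⊕ 2 = 7.

7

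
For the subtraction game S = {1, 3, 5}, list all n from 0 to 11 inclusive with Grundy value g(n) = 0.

0, 2, 4, 6, 8, 10

Build the Grundy sequence with g(k) = mex{g(k−s) : s ∈ {1, 3, 5}, s ≤ k}:
g(0) = mex{} = 0
g(1) = mex{0} = 1
g(2) = mex{1} = 0
g(3) = mex{0} = 1
g(4) = mex{1} = 0
g(5) = mex{0} = 1
g(6) = mex{1} = 0
g(7) = mex{0} = 1
g(8) = mex{1} = 0
g(9) = mex{0} = 1
g(10) = mex{1} = 0
g(11) = mex{0} = 1
The P-positions (g = 0) in 0..11 are 0, 2, 4, 6, 8, 10.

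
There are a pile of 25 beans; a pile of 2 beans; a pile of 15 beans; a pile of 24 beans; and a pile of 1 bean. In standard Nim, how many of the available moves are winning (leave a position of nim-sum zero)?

3

Compute the nim-sum pairwise:
25 ⊕ 2 = 27
27 ⊕ 15 = 20
20 ⊕ 24 = 12
12 ⊕ 1 = 13
The overall nim-sum is X = 13. A pile of size p has a winning move iff p XOR X < p (reduce it to p XOR X).
  25: 25 XOR 13 = 20 < 25 — winning move (to 20).
  2: 2 XOR 13 = 15 ≥ 2 — no move.
  15: 15 XOR 13 = 2 < 15 — winning move (to 2).
  24: 24 XOR 13 = 21 < 24 — winning move (to 21).
  1: 1 XOR 13 = 12 ≥ 1 — no move.
That gives 3 winning moves.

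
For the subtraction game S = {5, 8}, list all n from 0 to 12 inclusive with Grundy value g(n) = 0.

0, 1, 2, 3, 4

Grundy values for subtraction set {5, 8}:
g(0) = mex{} = 0
g(1) = mex{} = 0
g(2) = mex{} = 0
g(3) = mex{} = 0
g(4) = mex{} = 0
g(5) = mex{0} = 1
g(6) = mex{0} = 1
g(7) = mex{0} = 1
g(8) = mex{0} = 1
g(9) = mex{0} = 1
g(10) = mex{0,1} = 2
g(11) = mex{0,1} = 2
g(12) = mex{0,1} = 2
The P-positions (g = 0) in 0..12 are 0, 1, 2, 3, 4.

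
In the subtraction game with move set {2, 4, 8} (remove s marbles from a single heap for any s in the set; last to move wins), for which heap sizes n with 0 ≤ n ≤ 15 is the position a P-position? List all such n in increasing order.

Compute g(0), g(1), … for moves {2, 4, 8}:
k:     0  1  2  3  4  5  6  7  8  9 10 11 12 13 14 15
g(k):  0  0  1  1  2  2  0  0  1  1  2  2  0  0  1  1
The P-positions (g = 0) in 0..15 are 0, 1, 6, 7, 12, 13.

0, 1, 6, 7, 12, 13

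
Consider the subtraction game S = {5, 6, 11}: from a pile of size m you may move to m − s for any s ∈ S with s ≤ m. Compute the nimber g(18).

0

Compute g(0), g(1), … for moves {5, 6, 11}:
k:     0  1  2  3  4  5  6  7  8  9 10 11 12 13 14 15 16 17 18
g(k):  0  0  0  0  0  1  1  1  1  1  2  2  2  2  2  3  0  0  0
So g(18) = 0.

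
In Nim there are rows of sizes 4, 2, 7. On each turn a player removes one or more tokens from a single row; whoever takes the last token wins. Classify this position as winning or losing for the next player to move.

Winning position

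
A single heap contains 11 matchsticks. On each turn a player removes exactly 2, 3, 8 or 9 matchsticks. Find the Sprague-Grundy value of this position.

Grundy values for subtraction set {2, 3, 8, 9}:
g(0) = mex{} = 0
g(1) = mex{} = 0
g(2) = mex{0} = 1
g(3) = mex{0} = 1
g(4) = mex{0,1} = 2
g(5) = mex{1} = 0
g(6) = mex{1,2} = 0
g(7) = mex{0,2} = 1
g(8) = mex{0} = 1
g(9) = mex{0,1} = 2
g(10) = mex{0,1} = 2
g(11) = mex{1,2} = 0
So g(11) = 0.

0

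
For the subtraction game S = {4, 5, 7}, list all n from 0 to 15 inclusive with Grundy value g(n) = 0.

Build the Grundy sequence with g(k) = mex{g(k−s) : s ∈ {4, 5, 7}, s ≤ k}:
k:     0  1  2  3  4  5  6  7  8  9 10 11 12 13 14 15
g(k):  0  0  0  0  1  1  1  1  2  2  2  0  0  0  0  1
The P-positions (g = 0) in 0..15 are 0, 1, 2, 3, 11, 12, 13, 14.

0, 1, 2, 3, 11, 12, 13, 14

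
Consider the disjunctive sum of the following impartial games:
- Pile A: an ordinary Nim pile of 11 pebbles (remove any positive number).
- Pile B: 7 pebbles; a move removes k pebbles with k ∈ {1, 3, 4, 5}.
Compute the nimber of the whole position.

Pile A is a plain Nim pile of size 11, so its Grundy value is 11.
Grundy values for pile B (subtraction set {1, 3, 4, 5}):
g(0) = mex{} = 0
g(1) = mex{0} = 1
g(2) = mex{1} = 0
g(3) = mex{0} = 1
g(4) = mex{0,1} = 2
g(5) = mex{0,1,2} = 3
g(6) = mex{0,1,3} = 2
g(7) = mex{0,1,2} = 3
So g(7) = 3.
The value of a disjunctive sum is the nim-sum of the parts.
Combined value = 11 ⊕ 3 = 8.

8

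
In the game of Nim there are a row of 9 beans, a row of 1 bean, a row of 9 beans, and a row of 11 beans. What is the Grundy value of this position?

10

In binary:
  1001  (9)
  0001  (1)
  1001  (9)
  1011  (11)
  ----
  1010  (10)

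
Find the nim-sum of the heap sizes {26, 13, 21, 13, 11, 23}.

19

In binary:
  11010  (26)
  01101  (13)
  10101  (21)
  01101  (13)
  01011  (11)
  10111  (23)
  -----
  10011  (19)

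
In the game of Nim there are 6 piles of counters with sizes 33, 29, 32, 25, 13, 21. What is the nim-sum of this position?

29

Nim-sum: 33 XOR 29 XOR 32 XOR 25 XOR 13 XOR 21 = 29.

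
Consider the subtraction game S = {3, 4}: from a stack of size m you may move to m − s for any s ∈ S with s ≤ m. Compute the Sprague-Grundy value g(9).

0

Build the Grundy sequence with g(k) = mex{g(k−s) : s ∈ {3, 4}, s ≤ k}:
k:     0  1  2  3  4  5  6  7  8  9
g(k):  0  0  0  1  1  1  2  0  0  0
So g(9) = 0.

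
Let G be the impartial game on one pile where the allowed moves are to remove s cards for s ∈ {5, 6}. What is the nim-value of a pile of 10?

2

Grundy values for subtraction set {5, 6}:
k:     0  1  2  3  4  5  6  7  8  9 10
g(k):  0  0  0  0  0  1  1  1  1  1  2
So g(10) = 2.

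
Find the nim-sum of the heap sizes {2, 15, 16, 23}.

Compute the nim-sum pairwise:
2 ⊕ 15 = 13
13 ⊕ 16 = 29
29 ⊕ 23 = 10

10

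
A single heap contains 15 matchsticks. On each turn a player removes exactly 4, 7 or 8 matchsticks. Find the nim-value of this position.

0

Build the Grundy sequence with g(k) = mex{g(k−s) : s ∈ {4, 7, 8}, s ≤ k}:
k:     0  1  2  3  4  5  6  7  8  9 10 11 12 13 14 15
g(k):  0  0  0  0  1  1  1  1  2  2  2  2  0  0  0  0
So g(15) = 0.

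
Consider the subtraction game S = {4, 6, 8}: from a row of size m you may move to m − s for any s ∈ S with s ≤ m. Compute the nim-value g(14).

Build the Grundy sequence with g(k) = mex{g(k−s) : s ∈ {4, 6, 8}, s ≤ k}:
k:     0  1  2  3  4  5  6  7  8  9 10 11 12 13 14
g(k):  0  0  0  0  1  1  1  1  2  2  2  2  0  0  0
So g(14) = 0.

0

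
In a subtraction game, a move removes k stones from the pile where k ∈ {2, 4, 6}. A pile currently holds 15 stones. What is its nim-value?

Build the Grundy sequence with g(k) = mex{g(k−s) : s ∈ {2, 4, 6}, s ≤ k}:
k:     0  1  2  3  4  5  6  7  8  9 10 11 12 13 14 15
g(k):  0  0  1  1  2  2  3  3  0  0  1  1  2  2  3  3
So g(15) = 3.

3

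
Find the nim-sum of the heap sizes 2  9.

11

Compute the nim-sum pairwise:
2 ⊕ 9 = 11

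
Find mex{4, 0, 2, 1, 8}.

The values 0, 1, 2 are all present; 3 is the first non-negative integer missing from the set.

3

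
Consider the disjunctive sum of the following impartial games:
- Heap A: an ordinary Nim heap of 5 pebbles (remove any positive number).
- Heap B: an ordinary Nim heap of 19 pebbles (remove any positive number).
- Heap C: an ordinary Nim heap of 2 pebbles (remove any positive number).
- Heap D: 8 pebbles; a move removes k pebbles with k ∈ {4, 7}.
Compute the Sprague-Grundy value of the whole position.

22

Heap A is a plain Nim heap of size 5, so its Grundy value is 5.
Heap B is a plain Nim heap of size 19, so its Grundy value is 19.
Heap C is a plain Nim heap of size 2, so its Grundy value is 2.
Grundy values for heap D (subtraction set {4, 7}):
g(0) = mex{} = 0
g(1) = mex{} = 0
g(2) = mex{} = 0
g(3) = mex{} = 0
g(4) = mex{0} = 1
g(5) = mex{0} = 1
g(6) = mex{0} = 1
g(7) = mex{0} = 1
g(8) = mex{0,1} = 2
So g(8) = 2.
The value of a disjunctive sum is the nim-sum of the parts.
Combined value = 5 ⊕ 19 ⊕ 2 ⊕ 2 = 22.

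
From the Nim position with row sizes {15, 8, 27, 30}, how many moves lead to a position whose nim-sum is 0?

Compute the nim-sum pairwise:
15 ⊕ 8 = 7
7 ⊕ 27 = 28
28 ⊕ 30 = 2
The overall nim-sum is X = 2. A row of size p has a winning move iff p XOR X < p (reduce it to p XOR X).
  15: 15 XOR 2 = 13 < 15 — winning move (to 13).
  8: 8 XOR 2 = 10 ≥ 8 — no move.
  27: 27 XOR 2 = 25 < 27 — winning move (to 25).
  30: 30 XOR 2 = 28 < 30 — winning move (to 28).
That gives 3 winning moves.

3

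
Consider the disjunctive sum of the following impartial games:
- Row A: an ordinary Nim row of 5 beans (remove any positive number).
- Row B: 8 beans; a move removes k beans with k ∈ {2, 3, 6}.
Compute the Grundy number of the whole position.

Row A is a plain Nim row of size 5, so its Grundy value is 5.
For row B, compute g(0), g(1), … with moves {2, 3, 6}:
k:     0  1  2  3  4  5  6  7  8
g(k):  0  0  1  1  2  0  3  1  2
So g(8) = 2.
The value of a disjunctive sum is the nim-sum of the parts.
Combined value = 5 ⊕ 2 = 7.

7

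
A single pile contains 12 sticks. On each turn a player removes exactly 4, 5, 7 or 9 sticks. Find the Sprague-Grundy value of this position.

Build the Grundy sequence with g(k) = mex{g(k−s) : s ∈ {4, 5, 7, 9}, s ≤ k}:
k:     0  1  2  3  4  5  6  7  8  9 10 11 12
g(k):  0  0  0  0  1  1  1  1  2  2  2  2  3
So g(12) = 3.

3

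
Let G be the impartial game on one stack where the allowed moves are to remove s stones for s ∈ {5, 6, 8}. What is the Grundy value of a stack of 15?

Build the Grundy sequence with g(k) = mex{g(k−s) : s ∈ {5, 6, 8}, s ≤ k}:
k:     0  1  2  3  4  5  6  7  8  9 10 11 12 13 14 15
g(k):  0  0  0  0  0  1  1  1  1  1  2  2  2  0  0  0
So g(15) = 0.

0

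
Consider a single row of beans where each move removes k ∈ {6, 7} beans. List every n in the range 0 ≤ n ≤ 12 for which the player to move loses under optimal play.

0, 1, 2, 3, 4, 5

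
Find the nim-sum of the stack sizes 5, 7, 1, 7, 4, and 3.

3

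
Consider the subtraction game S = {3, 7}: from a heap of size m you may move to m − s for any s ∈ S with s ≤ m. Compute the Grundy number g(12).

0

Build the Grundy sequence with g(k) = mex{g(k−s) : s ∈ {3, 7}, s ≤ k}:
g(0) = mex{} = 0
g(1) = mex{} = 0
g(2) = mex{} = 0
g(3) = mex{0} = 1
g(4) = mex{0} = 1
g(5) = mex{0} = 1
g(6) = mex{1} = 0
g(7) = mex{0,1} = 2
g(8) = mex{0,1} = 2
g(9) = mex{0} = 1
g(10) = mex{1,2} = 0
g(11) = mex{1,2} = 0
g(12) = mex{1} = 0
So g(12) = 0.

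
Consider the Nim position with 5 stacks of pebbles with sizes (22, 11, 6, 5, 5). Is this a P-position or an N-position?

N-position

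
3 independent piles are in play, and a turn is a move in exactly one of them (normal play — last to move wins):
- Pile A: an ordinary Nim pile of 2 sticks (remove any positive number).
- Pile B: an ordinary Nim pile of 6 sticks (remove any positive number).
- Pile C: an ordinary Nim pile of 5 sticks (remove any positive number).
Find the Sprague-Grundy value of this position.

1

Pile A is a plain Nim pile of size 2, so its Grundy value is 2.
Pile B is a plain Nim pile of size 6, so its Grundy value is 6.
Pile C is a plain Nim pile of size 5, so its Grundy value is 5.
By the Sprague-Grundy theorem, the Grundy value of a sum of independent games is the XOR of the component values.
Combined value = 2 XOR 6 XOR 5 = 1.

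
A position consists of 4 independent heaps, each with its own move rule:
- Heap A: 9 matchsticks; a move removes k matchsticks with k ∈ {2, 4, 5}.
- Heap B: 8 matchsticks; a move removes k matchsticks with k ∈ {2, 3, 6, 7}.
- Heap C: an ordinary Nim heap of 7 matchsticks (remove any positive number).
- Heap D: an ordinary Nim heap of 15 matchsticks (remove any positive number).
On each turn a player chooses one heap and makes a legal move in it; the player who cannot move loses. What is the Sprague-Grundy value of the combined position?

11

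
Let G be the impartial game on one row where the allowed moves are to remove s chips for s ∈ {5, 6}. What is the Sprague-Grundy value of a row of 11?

Grundy values for subtraction set {5, 6}:
k:     0  1  2  3  4  5  6  7  8  9 10 11
g(k):  0  0  0  0  0  1  1  1  1  1  2  0
So g(11) = 0.

0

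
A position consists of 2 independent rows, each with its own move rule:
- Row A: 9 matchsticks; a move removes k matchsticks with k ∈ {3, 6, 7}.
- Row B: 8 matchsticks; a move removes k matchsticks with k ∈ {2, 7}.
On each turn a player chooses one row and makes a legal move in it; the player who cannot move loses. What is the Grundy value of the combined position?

1

Grundy values for row A (subtraction set {3, 6, 7}):
k:     0  1  2  3  4  5  6  7  8  9
g(k):  0  0  0  1  1  1  2  2  2  3
So g(9) = 3.
Grundy values for row B (subtraction set {2, 7}):
k:     0  1  2  3  4  5  6  7  8
g(k):  0  0  1  1  0  0  1  1  2
So g(8) = 2.
The value of a disjunctive sum is the nim-sum of the parts.
Combined value = 3 XOR 2 = 1.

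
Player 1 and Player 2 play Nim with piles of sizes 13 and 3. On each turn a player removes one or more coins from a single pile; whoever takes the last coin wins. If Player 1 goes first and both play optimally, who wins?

Compute the nim-sum pairwise:
13 XOR 3 = 14
The nim-sum is 14 ≠ 0, so this is an N-position: the player to move can win; Player 1 has a winning move.

Player 1 wins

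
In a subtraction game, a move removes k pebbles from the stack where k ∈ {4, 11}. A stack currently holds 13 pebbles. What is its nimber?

1

Compute g(0), g(1), … for moves {4, 11}:
k:     0  1  2  3  4  5  6  7  8  9 10 11 12 13
g(k):  0  0  0  0  1  1  1  1  0  0  0  2  1  1
So g(13) = 1.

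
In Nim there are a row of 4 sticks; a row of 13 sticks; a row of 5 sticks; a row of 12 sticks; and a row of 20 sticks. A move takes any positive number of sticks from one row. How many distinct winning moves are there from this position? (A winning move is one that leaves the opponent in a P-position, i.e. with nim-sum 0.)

Compute the nim-sum pairwise:
4 ^ 13 = 9
9 ^ 5 = 12
12 ^ 12 = 0
0 ^ 20 = 20
The overall nim-sum is X = 20. A row of size p has a winning move iff p XOR X < p (reduce it to p XOR X).
  4: 4 XOR 20 = 16 ≥ 4 — no move.
  13: 13 XOR 20 = 25 ≥ 13 — no move.
  5: 5 XOR 20 = 17 ≥ 5 — no move.
  12: 12 XOR 20 = 24 ≥ 12 — no move.
  20: 20 XOR 20 = 0 < 20 — winning move (to 0).
That gives 1 winning move.

1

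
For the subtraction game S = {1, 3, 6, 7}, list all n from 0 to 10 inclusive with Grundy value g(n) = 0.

0, 2, 4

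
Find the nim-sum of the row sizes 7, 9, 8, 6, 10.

10

Nim-sum: 7 XOR 9 XOR 8 XOR 6 XOR 10 = 10.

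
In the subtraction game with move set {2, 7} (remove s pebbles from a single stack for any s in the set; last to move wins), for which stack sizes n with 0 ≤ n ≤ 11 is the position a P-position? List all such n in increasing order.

0, 1, 4, 5, 9, 10

Grundy values for subtraction set {2, 7}:
g(0) = mex{} = 0
g(1) = mex{} = 0
g(2) = mex{0} = 1
g(3) = mex{0} = 1
g(4) = mex{1} = 0
g(5) = mex{1} = 0
g(6) = mex{0} = 1
g(7) = mex{0} = 1
g(8) = mex{0,1} = 2
g(9) = mex{1} = 0
g(10) = mex{1,2} = 0
g(11) = mex{0} = 1
The P-positions (g = 0) in 0..11 are 0, 1, 4, 5, 9, 10.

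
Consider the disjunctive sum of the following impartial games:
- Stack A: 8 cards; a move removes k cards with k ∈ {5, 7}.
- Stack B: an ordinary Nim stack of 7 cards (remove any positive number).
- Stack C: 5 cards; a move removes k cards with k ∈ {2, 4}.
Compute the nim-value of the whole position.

4

For stack A, compute g(0), g(1), … with moves {5, 7}:
g(0) = mex{} = 0
g(1) = mex{} = 0
g(2) = mex{} = 0
g(3) = mex{} = 0
g(4) = mex{} = 0
g(5) = mex{0} = 1
g(6) = mex{0} = 1
g(7) = mex{0} = 1
g(8) = mex{0} = 1
So g(8) = 1.
Stack B is a plain Nim stack of size 7, so its Grundy value is 7.
Build the Grundy sequence for stack C with g(k) = mex{g(k−s) : s ∈ {2, 4}, s ≤ k}:
k:     0  1  2  3  4  5
g(k):  0  0  1  1  2  2
So g(5) = 2.
By the Sprague-Grundy theorem, the Grundy value of a sum of independent games is the XOR of the component values.
Combined value = 1 ⊕ 7 ⊕ 2 = 4.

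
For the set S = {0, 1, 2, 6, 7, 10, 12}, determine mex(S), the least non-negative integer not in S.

3

The values 0, 1, 2 are all present; 3 is the first non-negative integer missing from the set.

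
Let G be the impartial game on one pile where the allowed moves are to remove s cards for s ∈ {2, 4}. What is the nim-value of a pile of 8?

1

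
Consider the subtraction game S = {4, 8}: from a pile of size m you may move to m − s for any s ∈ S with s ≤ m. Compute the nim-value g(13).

0

Grundy values for subtraction set {4, 8}:
k:     0  1  2  3  4  5  6  7  8  9 10 11 12 13
g(k):  0  0  0  0  1  1  1  1  2  2  2  2  0  0
So g(13) = 0.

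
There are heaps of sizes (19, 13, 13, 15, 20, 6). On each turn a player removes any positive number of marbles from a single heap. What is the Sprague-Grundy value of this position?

14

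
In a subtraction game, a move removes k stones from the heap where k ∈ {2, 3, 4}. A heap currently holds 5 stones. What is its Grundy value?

2

Build the Grundy sequence with g(k) = mex{g(k−s) : s ∈ {2, 3, 4}, s ≤ k}:
g(0) = mex{} = 0
g(1) = mex{} = 0
g(2) = mex{0} = 1
g(3) = mex{0} = 1
g(4) = mex{0,1} = 2
g(5) = mex{0,1} = 2
So g(5) = 2.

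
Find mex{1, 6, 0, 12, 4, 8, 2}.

3

The values 0, 1, 2 are all present; 3 is the first non-negative integer missing from the set.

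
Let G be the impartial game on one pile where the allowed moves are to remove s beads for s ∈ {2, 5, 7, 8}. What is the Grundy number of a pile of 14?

Grundy values for subtraction set {2, 5, 7, 8}:
k:     0  1  2  3  4  5  6  7  8  9 10 11 12 13 14
g(k):  0  0  1  1  0  2  1  3  2  2  0  3  1  0  0
So g(14) = 0.

0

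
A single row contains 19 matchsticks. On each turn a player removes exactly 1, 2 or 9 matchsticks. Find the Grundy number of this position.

3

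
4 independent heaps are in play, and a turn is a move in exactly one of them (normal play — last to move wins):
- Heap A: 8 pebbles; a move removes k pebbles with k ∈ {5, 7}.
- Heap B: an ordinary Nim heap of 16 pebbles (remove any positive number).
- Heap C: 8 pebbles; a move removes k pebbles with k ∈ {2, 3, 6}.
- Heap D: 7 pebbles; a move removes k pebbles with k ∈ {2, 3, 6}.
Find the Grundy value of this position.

18

Grundy values for heap A (subtraction set {5, 7}):
g(0) = mex{} = 0
g(1) = mex{} = 0
g(2) = mex{} = 0
g(3) = mex{} = 0
g(4) = mex{} = 0
g(5) = mex{0} = 1
g(6) = mex{0} = 1
g(7) = mex{0} = 1
g(8) = mex{0} = 1
So g(8) = 1.
Heap B is a plain Nim heap of size 16, so its Grundy value is 16.
Build the Grundy sequence for heap C with g(k) = mex{g(k−s) : s ∈ {2, 3, 6}, s ≤ k}:
g(0) = mex{} = 0
g(1) = mex{} = 0
g(2) = mex{0} = 1
g(3) = mex{0} = 1
g(4) = mex{0,1} = 2
g(5) = mex{1} = 0
g(6) = mex{0,1,2} = 3
g(7) = mex{0,2} = 1
g(8) = mex{0,1,3} = 2
So g(8) = 2.
Grundy values for heap D (subtraction set {2, 3, 6}):
g(0) = mex{} = 0
g(1) = mex{} = 0
g(2) = mex{0} = 1
g(3) = mex{0} = 1
g(4) = mex{0,1} = 2
g(5) = mex{1} = 0
g(6) = mex{0,1,2} = 3
g(7) = mex{0,2} = 1
So g(7) = 1.
By the Sprague-Grundy theorem, the Grundy value of a sum of independent games is the XOR of the component values.
Combined value = 1 ⊕ 16 ⊕ 2 ⊕ 1 = 18.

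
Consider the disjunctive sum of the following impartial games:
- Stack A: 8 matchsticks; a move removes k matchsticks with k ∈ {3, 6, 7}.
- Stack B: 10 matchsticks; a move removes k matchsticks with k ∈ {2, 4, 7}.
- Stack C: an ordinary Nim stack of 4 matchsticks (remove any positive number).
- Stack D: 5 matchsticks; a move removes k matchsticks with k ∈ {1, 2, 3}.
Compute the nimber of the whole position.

Build the Grundy sequence for stack A with g(k) = mex{g(k−s) : s ∈ {3, 6, 7}, s ≤ k}:
g(0) = mex{} = 0
g(1) = mex{} = 0
g(2) = mex{} = 0
g(3) = mex{0} = 1
g(4) = mex{0} = 1
g(5) = mex{0} = 1
g(6) = mex{0,1} = 2
g(7) = mex{0,1} = 2
g(8) = mex{0,1} = 2
So g(8) = 2.
Grundy values for stack B (subtraction set {2, 4, 7}):
g(0) = mex{} = 0
g(1) = mex{} = 0
g(2) = mex{0} = 1
g(3) = mex{0} = 1
g(4) = mex{0,1} = 2
g(5) = mex{0,1} = 2
g(6) = mex{1,2} = 0
g(7) = mex{0,1,2} = 3
g(8) = mex{0,2} = 1
g(9) = mex{1,2,3} = 0
g(10) = mex{0,1} = 2
So g(10) = 2.
Stack C is a plain Nim stack of size 4, so its Grundy value is 4.
For stack D, compute g(0), g(1), … with moves {1, 2, 3}:
k:     0  1  2  3  4  5
g(k):  0  1  2  3  0  1
So g(5) = 1.
The value of a disjunctive sum is the nim-sum of the parts.
Combined value = 2 ⊕ 2 ⊕ 4 ⊕ 1 = 5.

5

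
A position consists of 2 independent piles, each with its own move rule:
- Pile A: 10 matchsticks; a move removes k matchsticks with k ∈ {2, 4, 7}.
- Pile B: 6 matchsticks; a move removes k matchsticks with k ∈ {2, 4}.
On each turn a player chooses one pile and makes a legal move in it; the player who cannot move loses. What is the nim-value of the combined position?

2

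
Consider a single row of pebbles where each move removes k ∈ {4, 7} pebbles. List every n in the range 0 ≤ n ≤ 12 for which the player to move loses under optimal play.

Compute g(0), g(1), … for moves {4, 7}:
g(0) = mex{} = 0
g(1) = mex{} = 0
g(2) = mex{} = 0
g(3) = mex{} = 0
g(4) = mex{0} = 1
g(5) = mex{0} = 1
g(6) = mex{0} = 1
g(7) = mex{0} = 1
g(8) = mex{0,1} = 2
g(9) = mex{0,1} = 2
g(10) = mex{0,1} = 2
g(11) = mex{1} = 0
g(12) = mex{1,2} = 0
The P-positions (g = 0) in 0..12 are 0, 1, 2, 3, 11, 12.

0, 1, 2, 3, 11, 12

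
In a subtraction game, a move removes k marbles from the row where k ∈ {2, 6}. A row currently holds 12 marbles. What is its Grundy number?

Compute g(0), g(1), … for moves {2, 6}:
g(0) = mex{} = 0
g(1) = mex{} = 0
g(2) = mex{0} = 1
g(3) = mex{0} = 1
g(4) = mex{1} = 0
g(5) = mex{1} = 0
g(6) = mex{0} = 1
g(7) = mex{0} = 1
g(8) = mex{1} = 0
g(9) = mex{1} = 0
g(10) = mex{0} = 1
g(11) = mex{0} = 1
g(12) = mex{1} = 0
So g(12) = 0.

0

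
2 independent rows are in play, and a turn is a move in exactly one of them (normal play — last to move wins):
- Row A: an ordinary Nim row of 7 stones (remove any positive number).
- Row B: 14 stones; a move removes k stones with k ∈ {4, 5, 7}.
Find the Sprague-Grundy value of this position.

7

Row A is a plain Nim row of size 7, so its Grundy value is 7.
For row B, compute g(0), g(1), … with moves {4, 5, 7}:
g(0) = mex{} = 0
g(1) = mex{} = 0
g(2) = mex{} = 0
g(3) = mex{} = 0
g(4) = mex{0} = 1
g(5) = mex{0} = 1
g(6) = mex{0} = 1
g(7) = mex{0} = 1
g(8) = mex{0,1} = 2
g(9) = mex{0,1} = 2
g(10) = mex{0,1} = 2
g(11) = mex{1} = 0
g(12) = mex{1,2} = 0
g(13) = mex{1,2} = 0
g(14) = mex{1,2} = 0
So g(14) = 0.
By the Sprague-Grundy theorem, the Grundy value of a sum of independent games is the XOR of the component values.
Combined value = 7 XOR 0 = 7.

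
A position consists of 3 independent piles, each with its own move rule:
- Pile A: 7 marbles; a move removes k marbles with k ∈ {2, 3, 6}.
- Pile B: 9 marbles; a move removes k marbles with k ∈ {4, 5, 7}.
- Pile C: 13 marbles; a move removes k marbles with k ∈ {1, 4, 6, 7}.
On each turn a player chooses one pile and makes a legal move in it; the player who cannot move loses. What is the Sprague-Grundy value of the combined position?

3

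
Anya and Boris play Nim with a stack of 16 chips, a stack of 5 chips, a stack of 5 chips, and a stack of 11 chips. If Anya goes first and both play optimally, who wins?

Nim-sum: 16 ⊕ 5 ⊕ 5 ⊕ 11 = 27.
The nim-sum is 27 ≠ 0, so this is an N-position: the player to move can win; Anya has a winning move.

Anya wins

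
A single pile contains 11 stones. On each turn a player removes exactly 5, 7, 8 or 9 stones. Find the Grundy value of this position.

Build the Grundy sequence with g(k) = mex{g(k−s) : s ∈ {5, 7, 8, 9}, s ≤ k}:
g(0) = mex{} = 0
g(1) = mex{} = 0
g(2) = mex{} = 0
g(3) = mex{} = 0
g(4) = mex{} = 0
g(5) = mex{0} = 1
g(6) = mex{0} = 1
g(7) = mex{0} = 1
g(8) = mex{0} = 1
g(9) = mex{0} = 1
g(10) = mex{0,1} = 2
g(11) = mex{0,1} = 2
So g(11) = 2.

2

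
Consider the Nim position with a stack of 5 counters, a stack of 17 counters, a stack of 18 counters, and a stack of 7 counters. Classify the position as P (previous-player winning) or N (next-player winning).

N-position

Compute the nim-sum pairwise:
5 ^ 17 = 20
20 ^ 18 = 6
6 ^ 7 = 1
The nim-sum is 1 ≠ 0, so this is an N-position: the player to move can win.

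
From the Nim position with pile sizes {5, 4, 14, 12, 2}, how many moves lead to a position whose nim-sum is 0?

1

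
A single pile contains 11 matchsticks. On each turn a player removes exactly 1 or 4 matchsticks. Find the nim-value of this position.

1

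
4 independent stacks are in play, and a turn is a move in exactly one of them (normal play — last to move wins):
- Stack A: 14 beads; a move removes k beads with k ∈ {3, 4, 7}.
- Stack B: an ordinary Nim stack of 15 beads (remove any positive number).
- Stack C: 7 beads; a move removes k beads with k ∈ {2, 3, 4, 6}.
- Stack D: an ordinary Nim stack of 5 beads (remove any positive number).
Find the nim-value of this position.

Grundy values for stack A (subtraction set {3, 4, 7}):
g(0) = mex{} = 0
g(1) = mex{} = 0
g(2) = mex{} = 0
g(3) = mex{0} = 1
g(4) = mex{0} = 1
g(5) = mex{0} = 1
g(6) = mex{0,1} = 2
g(7) = mex{0,1} = 2
g(8) = mex{0,1} = 2
g(9) = mex{0,1,2} = 3
g(10) = mex{1,2} = 0
g(11) = mex{1,2} = 0
g(12) = mex{1,2,3} = 0
g(13) = mex{0,2,3} = 1
g(14) = mex{0,2} = 1
So g(14) = 1.
Stack B is a plain Nim stack of size 15, so its Grundy value is 15.
For stack C, compute g(0), g(1), … with moves {2, 3, 4, 6}:
g(0) = mex{} = 0
g(1) = mex{} = 0
g(2) = mex{0} = 1
g(3) = mex{0} = 1
g(4) = mex{0,1} = 2
g(5) = mex{0,1} = 2
g(6) = mex{0,1,2} = 3
g(7) = mex{0,1,2} = 3
So g(7) = 3.
Stack D is a plain Nim stack of size 5, so its Grundy value is 5.
The value of a disjunctive sum is the nim-sum of the parts.
Combined value = 1 XOR 15 XOR 3 XOR 5 = 8.

8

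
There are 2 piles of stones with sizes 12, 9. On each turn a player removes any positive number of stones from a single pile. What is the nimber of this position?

5

Nim-sum: 12 ⊕ 9 = 5.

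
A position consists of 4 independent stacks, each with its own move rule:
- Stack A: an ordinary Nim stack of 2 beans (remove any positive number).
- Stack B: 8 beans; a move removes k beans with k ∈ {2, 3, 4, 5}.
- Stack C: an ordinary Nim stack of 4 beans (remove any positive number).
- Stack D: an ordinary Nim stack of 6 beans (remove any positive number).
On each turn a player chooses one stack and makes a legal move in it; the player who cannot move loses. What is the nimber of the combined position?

Stack A is a plain Nim stack of size 2, so its Grundy value is 2.
For stack B, compute g(0), g(1), … with moves {2, 3, 4, 5}:
k:     0  1  2  3  4  5  6  7  8
g(k):  0  0  1  1  2  2  3  0  0
So g(8) = 0.
Stack C is a plain Nim stack of size 4, so its Grundy value is 4.
Stack D is a plain Nim stack of size 6, so its Grundy value is 6.
The value of a disjunctive sum is the nim-sum of the parts.
Combined value = 2 ⊕ 0 ⊕ 4 ⊕ 6 = 0.

0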